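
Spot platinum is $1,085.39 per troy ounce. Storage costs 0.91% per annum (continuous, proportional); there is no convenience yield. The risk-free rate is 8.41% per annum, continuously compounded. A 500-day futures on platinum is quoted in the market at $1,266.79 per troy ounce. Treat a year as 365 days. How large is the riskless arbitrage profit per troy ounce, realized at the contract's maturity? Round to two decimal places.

Fair futures: F* = S·e^(carry·T), with carry = (r + u) = 0.0841 + 0.0091 = 0.0932
F* = 1085.39 · e^(0.0932 × 500/365) = 1085.39 · e^0.12767123 = 1085.39 × 1.13617940 = $1233.1978
Market $1266.79 > fair $1233.1978: forward overpriced → cash-and-carry (buy spot, short the forward).
At maturity, profit = |F_mkt − F*| = |1266.79 − 1233.1978| = $33.59 per troy ounce

$33.59 per troy ounce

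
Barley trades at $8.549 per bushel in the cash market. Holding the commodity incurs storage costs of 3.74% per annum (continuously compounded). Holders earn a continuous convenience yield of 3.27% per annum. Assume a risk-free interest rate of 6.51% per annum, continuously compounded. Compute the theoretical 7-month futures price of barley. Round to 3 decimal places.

$8.904 per bushel

Net carry = r + u − y = 0.0651 + 0.0374 − 0.0327 = 0.0698
F = S·e^((r+u−y)T) = 8.549 · e^(0.0698 × 7/12) = 8.549 · e^0.040717
= 8.549 × 1.041557 = $8.904 per bushel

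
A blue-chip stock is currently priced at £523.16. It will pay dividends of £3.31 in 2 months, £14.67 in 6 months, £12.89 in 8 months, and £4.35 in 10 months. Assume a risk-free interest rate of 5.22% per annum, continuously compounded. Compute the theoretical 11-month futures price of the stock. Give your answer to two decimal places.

£512.94

PV(dividends) I = 3.31·e^(−0.0522·2/12) + 14.67·e^(−0.0522·6/12) + 12.89·e^(−0.0522·8/12) + 4.35·e^(−0.0522·10/12)
I = 3.2813 + 14.2921 + 12.4491 + 4.1648 = 34.1873
F = (S − I)·e^(rT) = (523.16 − 34.1873) · e^(0.0522·11/12)
= 488.9727 · e^0.047850 = 488.9727 × 1.049013 = £512.94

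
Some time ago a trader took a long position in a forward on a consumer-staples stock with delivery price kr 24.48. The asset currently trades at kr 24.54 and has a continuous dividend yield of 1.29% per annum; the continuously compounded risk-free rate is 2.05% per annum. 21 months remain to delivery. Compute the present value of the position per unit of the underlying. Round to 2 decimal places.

kr 0.37

Current fair forward for the remaining 21 months: F = S·e^((r − q)·T), (r − q) = 0.0205 − 0.0129 = 0.0076
F = 24.54 · e^(0.0076 × 21/12) = 24.54 × 1.013389 = 24.8686
Value of long forward = (F − K)·e^(−rT) = (24.8686 − 24.48) · e^(−0.0205·21/12)
= 0.3886 × 0.964761 = 0.37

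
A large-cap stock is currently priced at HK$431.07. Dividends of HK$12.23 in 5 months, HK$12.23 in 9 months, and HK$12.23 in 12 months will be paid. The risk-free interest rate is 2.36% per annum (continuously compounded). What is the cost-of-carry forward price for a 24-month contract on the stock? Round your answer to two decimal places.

PV(dividends) I = 12.23·e^(−0.0236·5/12) + 12.23·e^(−0.0236·9/12) + 12.23·e^(−0.0236·12/12)
I = 12.1103 + 12.0154 + 11.9448 = 36.0705
F = (S − I)·e^(rT) = (431.07 − 36.0705) · e^(0.0236·24/12)
= 394.9995 · e^0.047200 = 394.9995 × 1.048332 = HK$414.09

HK$414.09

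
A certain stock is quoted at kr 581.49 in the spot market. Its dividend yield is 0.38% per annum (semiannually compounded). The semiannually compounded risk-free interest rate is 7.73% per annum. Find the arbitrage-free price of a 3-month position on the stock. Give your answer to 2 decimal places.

kr 592.06

F = S · (1+r/2)^(2T) / (1+q/2)^(2T)
= 581.49 × 1.019142 / 1.000950 = 581.49 × 1.018175
F = kr 592.06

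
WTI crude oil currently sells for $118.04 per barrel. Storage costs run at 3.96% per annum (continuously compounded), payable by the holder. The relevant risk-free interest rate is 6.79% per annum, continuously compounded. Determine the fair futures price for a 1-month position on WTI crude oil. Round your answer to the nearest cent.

$119.10 per barrel

Net carry = r + u − y = 0.0679 + 0.0396 − 0.0000 = 0.1075
F = S·e^((r+u−y)T) = 118.04 · e^(0.1075 × 1/12) = 118.04 · e^0.008958
= 118.04 × 1.008998 = $119.10 per barrel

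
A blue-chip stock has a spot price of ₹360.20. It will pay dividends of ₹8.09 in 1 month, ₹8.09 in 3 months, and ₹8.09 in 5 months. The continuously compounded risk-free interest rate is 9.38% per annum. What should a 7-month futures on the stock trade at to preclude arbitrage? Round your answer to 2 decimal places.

PV(dividends) I = 8.09·e^(−0.0938·1/12) + 8.09·e^(−0.0938·3/12) + 8.09·e^(−0.0938·5/12)
I = 8.0270 + 7.9025 + 7.7799 = 23.7094
F = (S − I)·e^(rT) = (360.20 − 23.7094) · e^(0.0938·7/12)
= 336.4906 · e^0.054717 = 336.4906 × 1.056242 = ₹355.42

₹355.42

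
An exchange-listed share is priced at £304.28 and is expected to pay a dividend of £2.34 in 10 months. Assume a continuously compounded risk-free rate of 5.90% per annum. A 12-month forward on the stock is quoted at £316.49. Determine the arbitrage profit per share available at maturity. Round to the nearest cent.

£3.92 per share

PV(dividends) I = 2.34·e^(−0.0590·10/12) = 2.2277
Fair forward F* = (S − I)·e^(rT) = (304.28 − 2.2277)·e^0.059000 = 302.0523 × 1.060775 = 320.4095
Market £316.49 < fair 320.4095: forward underpriced → reverse cash-and-carry (short the stock, invest proceeds at r, pay the dividends, go long the forward).
Profit at T = |F_mkt − F*| = |316.49 − 320.4095| = £3.92 per share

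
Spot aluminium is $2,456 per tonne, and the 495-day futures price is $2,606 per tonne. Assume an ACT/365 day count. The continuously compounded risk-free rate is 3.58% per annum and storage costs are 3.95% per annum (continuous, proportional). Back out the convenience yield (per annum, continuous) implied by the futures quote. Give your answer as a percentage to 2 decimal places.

F = S·e^((r+u−y)T) ⇒ (r+u−y) = ln(F/S)/T
ln(2606/2456) = 0.059282; /T ⇒ 0.043713
y = r + u − ln(F/S)/T = 0.0358 + 0.0395 − 0.043713 = 0.031587
y = 3.16%

3.16%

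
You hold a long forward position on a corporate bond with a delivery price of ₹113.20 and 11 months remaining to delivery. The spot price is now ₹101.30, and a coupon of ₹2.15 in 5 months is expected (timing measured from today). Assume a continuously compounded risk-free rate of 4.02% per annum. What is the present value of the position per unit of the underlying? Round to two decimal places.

PV(remaining coupons) I = 2.15·e^(−0.0402·5/12) = 2.1143
Current forward F = (S − I)·e^(rT) = (101.30 − 2.1143)·e^(0.0402·11/12) = 99.1857 × 1.037537 = 102.9088
Value (long) = (F − K)·e^(−rT) = (102.9088 − 113.20) × 0.963821 = -9.9189
Value = -₹9.92

-₹9.92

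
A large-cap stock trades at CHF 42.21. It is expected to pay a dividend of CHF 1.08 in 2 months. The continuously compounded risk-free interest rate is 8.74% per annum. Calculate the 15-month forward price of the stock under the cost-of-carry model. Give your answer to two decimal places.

PV(dividends) I = 1.08·e^(−0.0874·2/12)
I = 1.0644
F = (S − I)·e^(rT) = (42.21 − 1.0644) · e^(0.0874·15/12)
= 41.1456 · e^0.109250 = 41.1456 × 1.115441 = CHF 45.90

CHF 45.90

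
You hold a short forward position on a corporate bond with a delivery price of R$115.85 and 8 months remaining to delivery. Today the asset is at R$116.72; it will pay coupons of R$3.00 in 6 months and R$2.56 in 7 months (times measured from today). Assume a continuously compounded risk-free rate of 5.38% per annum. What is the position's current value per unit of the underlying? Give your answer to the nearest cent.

R$0.45

PV(remaining coupons) I = 3.00·e^(−0.0538·6/12) + 2.56·e^(−0.0538·7/12) = 5.4013
Current forward F = (S − I)·e^(rT) = (116.72 − 5.4013)·e^(0.0538·8/12) = 111.3187 × 1.036518 = 115.3838
Value (long) = (F − K)·e^(−rT) = (115.3838 − 115.85) × 0.964769 = -0.4498
Short position value = −(long value) = R$0.45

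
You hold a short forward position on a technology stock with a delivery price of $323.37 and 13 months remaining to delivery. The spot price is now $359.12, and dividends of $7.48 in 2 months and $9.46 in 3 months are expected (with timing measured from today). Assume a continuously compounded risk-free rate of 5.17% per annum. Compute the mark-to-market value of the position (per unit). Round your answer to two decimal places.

-$36.61

PV(remaining dividends) I = 7.48·e^(−0.0517·2/12) + 9.46·e^(−0.0517·3/12) = 16.7543
Current forward F = (S − I)·e^(rT) = (359.12 − 16.7543)·e^(0.0517·13/12) = 342.3657 × 1.057606 = 362.0880
Value (long) = (F − K)·e^(−rT) = (362.0880 − 323.37) × 0.945531 = 36.6091
Short position value = −(long value) = -$36.61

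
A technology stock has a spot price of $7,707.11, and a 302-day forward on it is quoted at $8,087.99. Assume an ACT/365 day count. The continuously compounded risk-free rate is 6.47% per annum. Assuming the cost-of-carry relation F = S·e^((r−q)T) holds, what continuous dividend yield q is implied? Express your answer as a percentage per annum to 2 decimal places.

From F = S·e^((r−q)T): (r − q) = ln(F/S)/T
ln(8087.99/7707.11) = ln(1.049419) = 0.048237
(r − q) = 0.048237 / (302/365) = 0.058300
q = r − ln(F/S)/T = 0.0647 − 0.058300 = 0.006400
q = 0.64%

0.64%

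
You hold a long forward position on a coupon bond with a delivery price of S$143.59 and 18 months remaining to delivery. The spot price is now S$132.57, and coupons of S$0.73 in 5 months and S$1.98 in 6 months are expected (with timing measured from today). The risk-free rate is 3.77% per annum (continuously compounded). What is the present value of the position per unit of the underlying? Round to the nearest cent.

-S$5.79

PV(remaining coupons) I = 0.73·e^(−0.0377·5/12) + 1.98·e^(−0.0377·6/12) = 2.6616
Current forward F = (S − I)·e^(rT) = (132.57 − 2.6616)·e^(0.0377·18/12) = 129.9084 × 1.058180 = 137.4665
Value (long) = (F − K)·e^(−rT) = (137.4665 − 143.59) × 0.945019 = -5.7868
Value = -S$5.79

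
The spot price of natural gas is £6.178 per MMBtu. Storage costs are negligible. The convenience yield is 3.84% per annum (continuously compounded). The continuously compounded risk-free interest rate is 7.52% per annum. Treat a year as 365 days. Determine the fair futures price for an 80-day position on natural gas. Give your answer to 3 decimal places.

£6.228 per MMBtu

Net carry = r + u − y = 0.0752 + 0.0000 − 0.0384 = 0.0368
F = S·e^((r+u−y)T) = 6.178 · e^(0.0368 × 80/365) = 6.178 · e^0.008066
= 6.178 × 1.008099 = £6.228 per MMBtu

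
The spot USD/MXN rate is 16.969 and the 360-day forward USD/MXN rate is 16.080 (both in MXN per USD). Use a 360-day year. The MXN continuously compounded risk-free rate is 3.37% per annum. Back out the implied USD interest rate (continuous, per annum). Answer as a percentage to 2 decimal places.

8.75%

F = S·e^((r_MXN − r_USD)T) ⇒ r_USD = r_MXN − ln(F/S)/T
ln(16.080/16.969) = -0.053812; /(360/360) = -0.053812
r_USD = 0.0337 + 0.053812 = 0.087512
r_USD = 8.75%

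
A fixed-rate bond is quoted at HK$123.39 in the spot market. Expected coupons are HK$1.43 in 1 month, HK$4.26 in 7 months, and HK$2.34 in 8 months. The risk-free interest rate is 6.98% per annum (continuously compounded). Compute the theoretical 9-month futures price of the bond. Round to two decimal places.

HK$121.86

PV(coupons) I = 1.43·e^(−0.0698·1/12) + 4.26·e^(−0.0698·7/12) + 2.34·e^(−0.0698·8/12)
I = 1.4217 + 4.0900 + 2.2336 = 7.7453
F = (S − I)·e^(rT) = (123.39 − 7.7453) · e^(0.0698·9/12)
= 115.6447 · e^0.052350 = 115.6447 × 1.053744 = HK$121.86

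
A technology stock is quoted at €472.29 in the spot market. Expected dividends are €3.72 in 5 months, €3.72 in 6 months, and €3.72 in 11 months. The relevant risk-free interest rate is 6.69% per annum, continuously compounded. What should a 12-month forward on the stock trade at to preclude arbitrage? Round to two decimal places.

€493.51

PV(dividends) I = 3.72·e^(−0.0669·5/12) + 3.72·e^(−0.0669·6/12) + 3.72·e^(−0.0669·11/12)
I = 3.6177 + 3.5976 + 3.4987 = 10.7140
F = (S − I)·e^(rT) = (472.29 − 10.7140) · e^(0.0669·12/12)
= 461.5760 · e^0.066900 = 461.5760 × 1.069189 = €493.51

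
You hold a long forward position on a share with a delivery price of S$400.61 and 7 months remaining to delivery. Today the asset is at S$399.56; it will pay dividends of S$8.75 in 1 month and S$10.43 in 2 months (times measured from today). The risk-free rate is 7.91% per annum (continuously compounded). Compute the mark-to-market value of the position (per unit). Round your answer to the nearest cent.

-S$1.97

PV(remaining dividends) I = 8.75·e^(−0.0791·1/12) + 10.43·e^(−0.0791·2/12) = 18.9859
Current forward F = (S − I)·e^(rT) = (399.56 − 18.9859)·e^(0.0791·7/12) = 380.5741 × 1.047223 = 398.5460
Value (long) = (F − K)·e^(−rT) = (398.5460 − 400.61) × 0.954907 = -1.9709
Value = -S$1.97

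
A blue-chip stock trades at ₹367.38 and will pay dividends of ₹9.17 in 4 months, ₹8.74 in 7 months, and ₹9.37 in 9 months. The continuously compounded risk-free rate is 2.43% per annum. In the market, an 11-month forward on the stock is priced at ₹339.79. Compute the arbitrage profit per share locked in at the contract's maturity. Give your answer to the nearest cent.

₹8.35 per share

PV(dividends) I = 9.17·e^(−0.0243·4/12) + 8.74·e^(−0.0243·7/12) + 9.37·e^(−0.0243·9/12) = 26.9138
Fair forward F* = (S − I)·e^(rT) = (367.38 − 26.9138)·e^0.022275 = 340.4662 × 1.022525 = 348.1352
Market ₹339.79 < fair 348.1352: forward underpriced → reverse cash-and-carry (short the stock, invest proceeds at r, pay the dividends, go long the forward).
Profit at T = |F_mkt − F*| = |339.79 − 348.1352| = ₹8.35 per share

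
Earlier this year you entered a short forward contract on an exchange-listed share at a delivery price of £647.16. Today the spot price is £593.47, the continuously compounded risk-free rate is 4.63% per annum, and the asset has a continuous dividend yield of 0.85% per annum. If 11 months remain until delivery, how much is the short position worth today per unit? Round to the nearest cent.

Current fair forward for the remaining 11 months: F = S·e^((r − q)·T), (r − q) = 0.0463 − 0.0085 = 0.0378
F = 593.47 · e^(0.0378 × 11/12) = 593.47 × 1.035257 = 614.3940
Value of long forward = (F − K)·e^(−rT) = (614.3940 − 647.16) · e^(−0.0463·11/12)
= -32.7660 × 0.958446 = -31.40
Short position value = −(long value) = £31.40

£31.40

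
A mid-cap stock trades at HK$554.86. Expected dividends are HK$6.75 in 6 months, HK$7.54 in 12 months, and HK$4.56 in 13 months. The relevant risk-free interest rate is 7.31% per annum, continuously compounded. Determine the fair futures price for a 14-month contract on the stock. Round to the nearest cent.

HK$584.95

PV(dividends) I = 6.75·e^(−0.0731·6/12) + 7.54·e^(−0.0731·12/12) + 4.56·e^(−0.0731·13/12)
I = 6.5077 + 7.0085 + 4.2128 = 17.7290
F = (S − I)·e^(rT) = (554.86 − 17.7290) · e^(0.0731·14/12)
= 537.1310 · e^0.085283 = 537.1310 × 1.089025 = HK$584.95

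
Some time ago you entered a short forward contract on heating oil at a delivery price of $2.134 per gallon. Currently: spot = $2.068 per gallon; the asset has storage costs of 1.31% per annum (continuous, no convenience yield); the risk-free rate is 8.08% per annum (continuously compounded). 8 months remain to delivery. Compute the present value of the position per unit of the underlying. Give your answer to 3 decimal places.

Current fair forward for the remaining 8 months: F = S·e^((r + u)·T), (r + u) = 0.0808 + 0.0131 = 0.0939
F = 2.068 · e^(0.0939 × 8/12) = 2.068 × 1.064601 = 2.2016
Value of long forward = (F − K)·e^(−rT) = (2.2016 − 2.134) · e^(−0.0808·8/12)
= 0.0676 × 0.947558 = 0.064
Short position value = −(long value) = -$0.064

-$0.064 per gallon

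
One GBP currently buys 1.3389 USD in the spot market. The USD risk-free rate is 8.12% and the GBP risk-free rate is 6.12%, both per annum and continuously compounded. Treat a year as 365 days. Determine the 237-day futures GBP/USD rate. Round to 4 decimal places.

F = S·e^((r_USD − r_GBP)T) = 1.3389 · e^((0.0812 − 0.0612) × 237/365)
= 1.3389 · e^0.012986 = 1.3389 × 1.013071
F = 1.3564 USD per GBP

1.3564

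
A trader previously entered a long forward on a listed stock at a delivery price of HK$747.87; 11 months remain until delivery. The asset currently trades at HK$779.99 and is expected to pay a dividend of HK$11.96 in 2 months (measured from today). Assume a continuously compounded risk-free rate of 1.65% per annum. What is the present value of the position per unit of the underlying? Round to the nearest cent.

HK$31.42

PV(remaining dividends) I = 11.96·e^(−0.0165·2/12) = 11.9272
Current forward F = (S − I)·e^(rT) = (779.99 − 11.9272)·e^(0.0165·11/12) = 768.0628 × 1.015240 = 779.7681
Value (long) = (F − K)·e^(−rT) = (779.7681 − 747.87) × 0.984989 = 31.4193
Value = HK$31.42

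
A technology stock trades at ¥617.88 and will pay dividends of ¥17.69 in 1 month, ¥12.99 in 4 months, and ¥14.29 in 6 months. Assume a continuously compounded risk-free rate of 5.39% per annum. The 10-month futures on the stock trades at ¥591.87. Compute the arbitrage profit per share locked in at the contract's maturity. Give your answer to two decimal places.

PV(dividends) I = 17.69·e^(−0.0539·1/12) + 12.99·e^(−0.0539·4/12) + 14.29·e^(−0.0539·6/12) = 44.2794
Fair futures F* = (S − I)·e^(rT) = (617.88 − 44.2794)·e^0.044917 = 573.6006 × 1.045941 = 599.9524
Market ¥591.87 < fair 599.9524: forward underpriced → reverse cash-and-carry (short the stock, invest proceeds at r, pay the dividends, go long the forward).
Profit at T = |F_mkt − F*| = |591.87 − 599.9524| = ¥8.08 per share

¥8.08 per share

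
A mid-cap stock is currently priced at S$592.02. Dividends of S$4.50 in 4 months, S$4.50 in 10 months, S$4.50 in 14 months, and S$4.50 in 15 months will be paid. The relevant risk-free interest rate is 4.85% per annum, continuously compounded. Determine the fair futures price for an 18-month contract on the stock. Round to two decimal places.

S$618.16

PV(dividends) I = 4.50·e^(−0.0485·4/12) + 4.50·e^(−0.0485·10/12) + 4.50·e^(−0.0485·14/12) + 4.50·e^(−0.0485·15/12)
I = 4.4278 + 4.3218 + 4.2524 + 4.2353 = 17.2373
F = (S − I)·e^(rT) = (592.02 − 17.2373) · e^(0.0485·18/12)
= 574.7827 · e^0.072750 = 574.7827 × 1.075462 = S$618.16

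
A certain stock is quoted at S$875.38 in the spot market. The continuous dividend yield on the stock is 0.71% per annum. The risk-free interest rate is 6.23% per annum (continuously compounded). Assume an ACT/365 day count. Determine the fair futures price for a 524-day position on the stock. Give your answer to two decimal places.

F = S·e^((r − q)T) = 875.38 · e^((0.0623 − 0.0071) × 524/365)
= 875.38 · e^0.079246 = 875.38 × 1.082471
F = S$947.57

S$947.57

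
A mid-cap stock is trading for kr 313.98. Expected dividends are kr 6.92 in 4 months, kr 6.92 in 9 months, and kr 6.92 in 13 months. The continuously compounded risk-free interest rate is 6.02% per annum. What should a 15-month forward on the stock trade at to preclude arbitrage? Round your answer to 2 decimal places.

kr 317.08

PV(dividends) I = 6.92·e^(−0.0602·4/12) + 6.92·e^(−0.0602·9/12) + 6.92·e^(−0.0602·13/12)
I = 6.7825 + 6.6145 + 6.4831 = 19.8801
F = (S − I)·e^(rT) = (313.98 − 19.8801) · e^(0.0602·15/12)
= 294.0999 · e^0.075250 = 294.0999 × 1.078154 = kr 317.08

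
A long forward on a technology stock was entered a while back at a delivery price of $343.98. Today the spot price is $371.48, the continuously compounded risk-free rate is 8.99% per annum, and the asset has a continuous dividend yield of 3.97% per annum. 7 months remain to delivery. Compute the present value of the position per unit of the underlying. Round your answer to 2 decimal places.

$36.57

Current fair forward for the remaining 7 months: F = S·e^((r − q)·T), (r − q) = 0.0899 − 0.0397 = 0.0502
F = 371.48 · e^(0.0502 × 7/12) = 371.48 × 1.029716 = 382.5189
Value of long forward = (F − K)·e^(−rT) = (382.5189 − 343.98) · e^(−0.0899·7/12)
= 38.5389 × 0.948910 = 36.57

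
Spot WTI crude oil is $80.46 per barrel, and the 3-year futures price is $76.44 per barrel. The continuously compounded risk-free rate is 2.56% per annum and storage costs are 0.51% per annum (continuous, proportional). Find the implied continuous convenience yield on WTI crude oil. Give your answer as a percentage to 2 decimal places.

4.78%

F = S·e^((r+u−y)T) ⇒ (r+u−y) = ln(F/S)/T
ln(76.44/80.46) = -0.051254; /T ⇒ -0.017085
y = r + u − ln(F/S)/T = 0.0256 + 0.0051 + 0.017085 = 0.047785
y = 4.78%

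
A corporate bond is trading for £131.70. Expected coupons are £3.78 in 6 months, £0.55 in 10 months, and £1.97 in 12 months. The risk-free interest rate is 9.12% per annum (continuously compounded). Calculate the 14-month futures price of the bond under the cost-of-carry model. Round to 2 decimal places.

£139.90

PV(coupons) I = 3.78·e^(−0.0912·6/12) + 0.55·e^(−0.0912·10/12) + 1.97·e^(−0.0912·12/12)
I = 3.6115 + 0.5097 + 1.7983 = 5.9195
F = (S − I)·e^(rT) = (131.70 − 5.9195) · e^(0.0912·14/12)
= 125.7805 · e^0.106400 = 125.7805 × 1.112267 = £139.90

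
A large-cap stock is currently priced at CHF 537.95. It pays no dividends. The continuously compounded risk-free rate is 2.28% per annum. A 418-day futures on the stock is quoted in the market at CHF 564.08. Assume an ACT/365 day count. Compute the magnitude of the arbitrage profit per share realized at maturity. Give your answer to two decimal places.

Fair futures: F* = S·e^(carry·T), with carry = r = 0.0228
F* = 537.95 · e^(0.0228 × 418/365) = 537.95 · e^0.026111 = 537.95 × 1.026455 = CHF 552.1815
Market CHF 564.08 > fair CHF 552.1815: forward overpriced → cash-and-carry (buy spot, short the forward).
At maturity, profit = |F_mkt − F*| = |564.08 − 552.1815| = CHF 11.90 per share

CHF 11.90 per share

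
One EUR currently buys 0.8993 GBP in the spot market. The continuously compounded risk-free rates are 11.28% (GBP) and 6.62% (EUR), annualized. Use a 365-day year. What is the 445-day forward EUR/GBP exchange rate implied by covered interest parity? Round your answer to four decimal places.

0.9519

F = S·e^((r_GBP − r_EUR)T) = 0.8993 · e^((0.1128 − 0.0662) × 445/365)
= 0.8993 · e^0.056814 = 0.8993 × 1.058459
F = 0.9519 GBP per EUR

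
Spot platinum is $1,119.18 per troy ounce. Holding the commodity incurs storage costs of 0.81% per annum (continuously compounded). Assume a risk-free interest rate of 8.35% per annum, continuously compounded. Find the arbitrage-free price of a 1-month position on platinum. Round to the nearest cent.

Net carry = r + u − y = 0.0835 + 0.0081 − 0.0000 = 0.0916
F = S·e^((r+u−y)T) = 1119.18 · e^(0.0916 × 1/12) = 1119.18 · e^0.00763333
= 1119.18 × 1.00766254 = $1,127.76 per troy ounce

$1,127.76 per troy ounce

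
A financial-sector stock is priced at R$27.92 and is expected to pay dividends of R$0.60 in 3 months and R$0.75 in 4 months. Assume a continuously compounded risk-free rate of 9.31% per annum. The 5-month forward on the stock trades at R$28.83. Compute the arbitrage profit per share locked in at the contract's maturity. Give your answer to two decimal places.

PV(dividends) I = 0.60·e^(−0.0931·3/12) + 0.75·e^(−0.0931·4/12) = 1.3133
Fair forward F* = (S − I)·e^(rT) = (27.92 − 1.3133)·e^0.038792 = 26.6067 × 1.039554 = 27.6591
Market R$28.83 > fair 27.6591: forward overpriced → cash-and-carry (borrow at r, buy the stock and collect the dividends, short the forward).
Profit at T = |F_mkt − F*| = |28.83 − 27.6591| = R$1.17 per share

R$1.17 per share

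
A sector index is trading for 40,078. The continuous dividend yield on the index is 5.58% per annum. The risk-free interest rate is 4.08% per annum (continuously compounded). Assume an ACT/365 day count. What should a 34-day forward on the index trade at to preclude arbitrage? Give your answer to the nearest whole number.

40,022

F = S·e^((r − q)T) = 40078 · e^((0.0408 − 0.0558) × 34/365)
= 40078 · e^-0.001397 = 40078 × 0.998604
F = 40,022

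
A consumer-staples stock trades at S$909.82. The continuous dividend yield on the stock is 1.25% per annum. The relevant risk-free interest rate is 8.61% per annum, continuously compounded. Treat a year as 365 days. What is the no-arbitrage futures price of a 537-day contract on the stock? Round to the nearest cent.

F = S·e^((r − q)T) = 909.82 · e^((0.0861 − 0.0125) × 537/365)
= 909.82 · e^0.108283 = 909.82 × 1.114363
F = S$1,013.87

S$1,013.87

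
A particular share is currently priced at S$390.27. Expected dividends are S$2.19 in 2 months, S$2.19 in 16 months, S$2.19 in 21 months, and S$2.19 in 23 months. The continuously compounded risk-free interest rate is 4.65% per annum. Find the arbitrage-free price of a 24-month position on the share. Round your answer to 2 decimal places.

PV(dividends) I = 2.19·e^(−0.0465·2/12) + 2.19·e^(−0.0465·16/12) + 2.19·e^(−0.0465·21/12) + 2.19·e^(−0.0465·23/12)
I = 2.1731 + 2.0583 + 2.0188 + 2.0033 = 8.2535
F = (S − I)·e^(rT) = (390.27 − 8.2535) · e^(0.0465·24/12)
= 382.0165 · e^0.093000 = 382.0165 × 1.097462 = S$419.25

S$419.25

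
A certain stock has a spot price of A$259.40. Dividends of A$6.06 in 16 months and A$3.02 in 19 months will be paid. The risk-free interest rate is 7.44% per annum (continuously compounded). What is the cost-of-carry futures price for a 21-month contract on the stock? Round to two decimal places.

PV(dividends) I = 6.06·e^(−0.0744·16/12) + 3.02·e^(−0.0744·19/12)
I = 5.4877 + 2.6844 = 8.1721
F = (S − I)·e^(rT) = (259.40 − 8.1721) · e^(0.0744·21/12)
= 251.2279 · e^0.130200 = 251.2279 × 1.139056 = A$286.16

A$286.16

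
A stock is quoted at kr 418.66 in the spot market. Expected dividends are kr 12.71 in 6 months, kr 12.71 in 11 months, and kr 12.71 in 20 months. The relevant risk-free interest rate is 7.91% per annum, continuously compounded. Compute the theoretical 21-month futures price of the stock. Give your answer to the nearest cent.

PV(dividends) I = 12.71·e^(−0.0791·6/12) + 12.71·e^(−0.0791·11/12) + 12.71·e^(−0.0791·20/12)
I = 12.2171 + 11.8210 + 11.1402 = 35.1783
F = (S − I)·e^(rT) = (418.66 − 35.1783) · e^(0.0791·21/12)
= 383.4817 · e^0.138425 = 383.4817 × 1.148464 = kr 440.41

kr 440.41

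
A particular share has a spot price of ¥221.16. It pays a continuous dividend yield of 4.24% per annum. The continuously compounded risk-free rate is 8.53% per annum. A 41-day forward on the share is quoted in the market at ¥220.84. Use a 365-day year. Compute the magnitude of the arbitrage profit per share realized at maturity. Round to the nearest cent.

¥1.39 per share

Fair forward: F* = S·e^(carry·T), with carry = (r − q) = 0.0853 − 0.0424 = 0.0429
F* = 221.16 · e^(0.0429 × 41/365) = 221.16 · e^0.004819 = 221.16 × 1.004831 = ¥222.2284
Market ¥220.84 < fair ¥222.2284: forward underpriced → reverse cash-and-carry (short spot, go long the forward).
At maturity, profit = |F_mkt − F*| = |220.84 − 222.2284| = ¥1.39 per share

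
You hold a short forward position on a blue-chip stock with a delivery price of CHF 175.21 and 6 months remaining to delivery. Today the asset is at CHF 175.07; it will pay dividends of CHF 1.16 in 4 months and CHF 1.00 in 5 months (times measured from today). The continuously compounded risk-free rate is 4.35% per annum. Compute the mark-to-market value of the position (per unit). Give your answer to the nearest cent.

PV(remaining dividends) I = 1.16·e^(−0.0435·4/12) + 1.00·e^(−0.0435·5/12) = 2.1253
Current forward F = (S − I)·e^(rT) = (175.07 − 2.1253)·e^(0.0435·6/12) = 172.9447 × 1.021988 = 176.7474
Value (long) = (F − K)·e^(−rT) = (176.7474 − 175.21) × 0.978485 = 1.5043
Short position value = −(long value) = -CHF 1.50

-CHF 1.50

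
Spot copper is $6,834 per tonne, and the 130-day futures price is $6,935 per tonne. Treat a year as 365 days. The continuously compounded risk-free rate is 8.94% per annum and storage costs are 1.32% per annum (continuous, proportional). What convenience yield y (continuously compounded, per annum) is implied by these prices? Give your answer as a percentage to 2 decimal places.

6.14%

F = S·e^((r+u−y)T) ⇒ (r+u−y) = ln(F/S)/T
ln(6935/6834) = 0.014671; /T ⇒ 0.041192
y = r + u − ln(F/S)/T = 0.0894 + 0.0132 − 0.041192 = 0.061408
y = 6.14%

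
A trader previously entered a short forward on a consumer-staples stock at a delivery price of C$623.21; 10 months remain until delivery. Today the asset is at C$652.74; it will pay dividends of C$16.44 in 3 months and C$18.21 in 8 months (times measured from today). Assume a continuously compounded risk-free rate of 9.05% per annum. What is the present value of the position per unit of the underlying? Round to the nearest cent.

PV(remaining dividends) I = 16.44·e^(−0.0905·3/12) + 18.21·e^(−0.0905·8/12) = 33.2160
Current forward F = (S − I)·e^(rT) = (652.74 − 33.2160)·e^(0.0905·10/12) = 619.5240 × 1.078333 = 668.0532
Value (long) = (F − K)·e^(−rT) = (668.0532 − 623.21) × 0.927357 = 41.5857
Short position value = −(long value) = -C$41.59

-C$41.59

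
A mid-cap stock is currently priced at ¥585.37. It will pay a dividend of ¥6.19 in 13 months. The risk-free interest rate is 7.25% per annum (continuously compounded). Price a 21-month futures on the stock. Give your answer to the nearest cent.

¥658.06

PV(dividends) I = 6.19·e^(−0.0725·13/12)
I = 5.7224
F = (S − I)·e^(rT) = (585.37 − 5.7224) · e^(0.0725·21/12)
= 579.6476 · e^0.126875 = 579.6476 × 1.135275 = ¥658.06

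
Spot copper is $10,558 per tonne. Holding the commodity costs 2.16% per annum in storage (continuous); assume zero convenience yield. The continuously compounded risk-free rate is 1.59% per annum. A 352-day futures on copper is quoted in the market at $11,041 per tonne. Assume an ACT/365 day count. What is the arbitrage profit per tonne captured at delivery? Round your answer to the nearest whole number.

Fair futures: F* = S·e^(carry·T), with carry = (r + u) = 0.0159 + 0.0216 = 0.0375
F* = 10558 · e^(0.0375 × 352/365) = 10558 · e^0.036164 = 10558 × 1.036826 = $10946.8089
Market $11041 > fair $10946.8089: forward overpriced → cash-and-carry (buy spot, short the forward).
At maturity, profit = |F_mkt − F*| = |11041 − 10946.8089| = $94 per tonne

$94 per tonne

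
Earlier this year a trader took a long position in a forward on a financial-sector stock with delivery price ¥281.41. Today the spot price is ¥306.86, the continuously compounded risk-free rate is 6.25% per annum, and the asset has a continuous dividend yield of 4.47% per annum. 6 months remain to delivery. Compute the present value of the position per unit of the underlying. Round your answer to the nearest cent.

Current fair forward for the remaining 6 months: F = S·e^((r − q)·T), (r − q) = 0.0625 − 0.0447 = 0.0178
F = 306.86 · e^(0.0178 × 6/12) = 306.86 × 1.008940 = 309.6033
Value of long forward = (F − K)·e^(−rT) = (309.6033 − 281.41) · e^(−0.0625·6/12)
= 28.1933 × 0.969233 = 27.33

¥27.33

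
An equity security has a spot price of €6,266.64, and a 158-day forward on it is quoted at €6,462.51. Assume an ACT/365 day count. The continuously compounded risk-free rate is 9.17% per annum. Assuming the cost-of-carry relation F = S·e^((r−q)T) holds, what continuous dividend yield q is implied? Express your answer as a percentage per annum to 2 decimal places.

2.06%

From F = S·e^((r−q)T): (r − q) = ln(F/S)/T
ln(6462.51/6266.64) = ln(1.031256) = 0.030777
(r − q) = 0.030777 / (158/365) = 0.071099
q = r − ln(F/S)/T = 0.0917 − 0.071099 = 0.020601
q = 2.06%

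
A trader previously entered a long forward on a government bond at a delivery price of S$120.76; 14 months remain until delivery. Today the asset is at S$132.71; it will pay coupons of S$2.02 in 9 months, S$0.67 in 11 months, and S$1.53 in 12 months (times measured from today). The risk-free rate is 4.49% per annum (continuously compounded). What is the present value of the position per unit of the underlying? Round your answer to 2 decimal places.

PV(remaining coupons) I = 2.02·e^(−0.0449·9/12) + 0.67·e^(−0.0449·11/12) + 1.53·e^(−0.0449·12/12) = 4.0589
Current forward F = (S − I)·e^(rT) = (132.71 − 4.0589)·e^(0.0449·14/12) = 128.6511 × 1.053780 = 135.5700
Value (long) = (F − K)·e^(−rT) = (135.5700 − 120.76) × 0.948965 = 14.0542
Value = S$14.05

S$14.05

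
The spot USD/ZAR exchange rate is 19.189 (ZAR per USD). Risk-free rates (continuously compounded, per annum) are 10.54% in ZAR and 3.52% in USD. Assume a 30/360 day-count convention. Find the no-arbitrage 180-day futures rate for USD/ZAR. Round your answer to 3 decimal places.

F = S·e^((r_ZAR − r_USD)T) = 19.189 · e^((0.1054 − 0.0352) × 180/360)
= 19.189 · e^0.035100 = 19.189 × 1.035723
F = 19.874 ZAR per USD

19.874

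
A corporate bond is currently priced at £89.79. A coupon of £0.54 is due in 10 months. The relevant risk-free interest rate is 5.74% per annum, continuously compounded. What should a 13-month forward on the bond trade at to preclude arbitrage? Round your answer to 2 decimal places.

£95.00

PV(coupons) I = 0.54·e^(−0.0574·10/12)
I = 0.5148
F = (S − I)·e^(rT) = (89.79 − 0.5148) · e^(0.0574·13/12)
= 89.2752 · e^0.062183 = 89.2752 × 1.064157 = £95.00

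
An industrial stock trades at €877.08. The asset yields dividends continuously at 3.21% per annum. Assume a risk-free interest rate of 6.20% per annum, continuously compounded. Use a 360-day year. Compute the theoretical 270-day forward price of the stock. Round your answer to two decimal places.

F = S·e^((r − q)T) = 877.08 · e^((0.0620 − 0.0321) × 270/360)
= 877.08 · e^0.022425 = 877.08 × 1.022678
F = €896.97

€896.97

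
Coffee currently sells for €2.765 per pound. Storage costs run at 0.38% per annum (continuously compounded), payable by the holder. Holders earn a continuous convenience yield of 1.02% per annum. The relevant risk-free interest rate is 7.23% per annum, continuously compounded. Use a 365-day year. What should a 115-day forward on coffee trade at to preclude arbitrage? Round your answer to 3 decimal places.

Net carry = r + u − y = 0.0723 + 0.0038 − 0.0102 = 0.0659
F = S·e^((r+u−y)T) = 2.765 · e^(0.0659 × 115/365) = 2.765 · e^0.020763
= 2.765 × 1.020980 = €2.823 per pound

€2.823 per pound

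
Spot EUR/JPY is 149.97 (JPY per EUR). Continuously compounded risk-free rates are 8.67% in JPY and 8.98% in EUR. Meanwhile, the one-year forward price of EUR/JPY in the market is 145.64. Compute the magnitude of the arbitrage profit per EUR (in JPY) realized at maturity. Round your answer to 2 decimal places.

3.87 per EUR (in JPY)

Fair forward: F* = S·e^(carry·T), with carry = (r_JPY − r_EUR) = 0.0867 − 0.0898 = -0.0031
F* = 149.97 · e^(-0.0031 × 12/12) = 149.97 · e^-0.003100 = 149.97 × 0.996905 = 149.5058
Market 145.64 < fair 149.5058: forward underpriced → reverse cash-and-carry (short spot, go long the forward).
At maturity, profit = |F_mkt − F*| = |145.64 − 149.5058| = 3.87 per EUR (in JPY)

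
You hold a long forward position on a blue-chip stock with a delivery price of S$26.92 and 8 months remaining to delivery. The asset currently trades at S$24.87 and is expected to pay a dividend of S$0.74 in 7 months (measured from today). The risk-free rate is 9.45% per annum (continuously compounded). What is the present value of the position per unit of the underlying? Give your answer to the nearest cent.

-S$1.11

PV(remaining dividends) I = 0.74·e^(−0.0945·7/12) = 0.7003
Current forward F = (S − I)·e^(rT) = (24.87 − 0.7003)·e^(0.0945·8/12) = 24.1697 × 1.065027 = 25.7414
Value (long) = (F − K)·e^(−rT) = (25.7414 − 26.92) × 0.938943 = -1.1066
Value = -S$1.11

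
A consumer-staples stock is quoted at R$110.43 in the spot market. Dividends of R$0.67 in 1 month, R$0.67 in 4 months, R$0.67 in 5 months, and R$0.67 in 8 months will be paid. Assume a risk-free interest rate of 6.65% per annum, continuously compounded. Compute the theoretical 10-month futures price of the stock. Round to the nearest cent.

PV(dividends) I = 0.67·e^(−0.0665·1/12) + 0.67·e^(−0.0665·4/12) + 0.67·e^(−0.0665·5/12) + 0.67·e^(−0.0665·8/12)
I = 0.6663 + 0.6553 + 0.6517 + 0.6409 = 2.6142
F = (S − I)·e^(rT) = (110.43 − 2.6142) · e^(0.0665·10/12)
= 107.8158 · e^0.055417 = 107.8158 × 1.056981 = R$113.96

R$113.96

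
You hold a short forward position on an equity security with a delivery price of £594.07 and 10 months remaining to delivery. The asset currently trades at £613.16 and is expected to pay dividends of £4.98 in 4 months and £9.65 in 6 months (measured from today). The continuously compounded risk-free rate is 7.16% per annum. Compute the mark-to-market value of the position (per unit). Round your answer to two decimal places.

PV(remaining dividends) I = 4.98·e^(−0.0716·4/12) + 9.65·e^(−0.0716·6/12) = 14.1732
Current forward F = (S − I)·e^(rT) = (613.16 − 14.1732)·e^(0.0716·10/12) = 598.9868 × 1.061483 = 635.8143
Value (long) = (F − K)·e^(−rT) = (635.8143 − 594.07) × 0.942079 = 39.3264
Short position value = −(long value) = -£39.33

-£39.33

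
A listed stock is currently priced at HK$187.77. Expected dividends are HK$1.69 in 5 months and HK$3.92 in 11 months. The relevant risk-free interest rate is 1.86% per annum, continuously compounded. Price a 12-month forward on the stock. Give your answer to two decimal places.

HK$185.66

PV(dividends) I = 1.69·e^(−0.0186·5/12) + 3.92·e^(−0.0186·11/12)
I = 1.6770 + 3.8537 = 5.5307
F = (S − I)·e^(rT) = (187.77 − 5.5307) · e^(0.0186·12/12)
= 182.2393 · e^0.018600 = 182.2393 × 1.018774 = HK$185.66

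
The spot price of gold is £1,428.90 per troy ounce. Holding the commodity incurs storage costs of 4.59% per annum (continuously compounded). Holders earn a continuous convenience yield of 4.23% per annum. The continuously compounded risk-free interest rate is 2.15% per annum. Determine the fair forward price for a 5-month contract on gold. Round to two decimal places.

Net carry = r + u − y = 0.0215 + 0.0459 − 0.0423 = 0.0251
F = S·e^((r+u−y)T) = 1428.90 · e^(0.0251 × 5/12) = 1428.90 · e^0.01045833
= 1428.90 × 1.01051321 = £1,443.92 per troy ounce

£1,443.92 per troy ounce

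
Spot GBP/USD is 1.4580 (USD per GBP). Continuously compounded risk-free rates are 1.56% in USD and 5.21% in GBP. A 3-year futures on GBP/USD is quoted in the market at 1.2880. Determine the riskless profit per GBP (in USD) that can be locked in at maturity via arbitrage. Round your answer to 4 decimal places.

0.0188 per GBP (in USD)

Fair futures: F* = S·e^(carry·T), with carry = (r_USD − r_GBP) = 0.0156 − 0.0521 = -0.0365
F* = 1.4580 · e^(-0.0365 × 3) = 1.4580 · e^-0.109500 = 1.4580 × 0.896282 = 1.3068
Market 1.2880 < fair 1.3068: forward underpriced → reverse cash-and-carry (short spot, go long the forward).
At maturity, profit = |F_mkt − F*| = |1.2880 − 1.3068| = 0.0188 per GBP (in USD)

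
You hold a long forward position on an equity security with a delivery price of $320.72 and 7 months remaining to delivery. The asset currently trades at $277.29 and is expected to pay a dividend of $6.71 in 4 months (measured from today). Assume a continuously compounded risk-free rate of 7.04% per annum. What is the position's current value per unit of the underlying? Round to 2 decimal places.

-$37.08

PV(remaining dividends) I = 6.71·e^(−0.0704·4/12) = 6.5544
Current forward F = (S − I)·e^(rT) = (277.29 − 6.5544)·e^(0.0704·7/12) = 270.7356 × 1.041922 = 282.0854
Value (long) = (F − K)·e^(−rT) = (282.0854 − 320.72) × 0.959765 = -37.0801
Value = -$37.08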